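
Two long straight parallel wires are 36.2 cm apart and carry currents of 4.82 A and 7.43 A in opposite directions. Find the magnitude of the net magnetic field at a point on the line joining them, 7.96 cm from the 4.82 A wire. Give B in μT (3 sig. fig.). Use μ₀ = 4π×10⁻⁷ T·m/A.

Each long wire gives B = μ₀I/(2πd). Distances are d₁ = 0.0796 m and d₂ = 0.2824 m.
B₁ = 1.21×10⁻⁵ T, B₂ = 5.26×10⁻⁶ T.
Between antiparallel currents both contributions point the same way, so they add. B = B₁ + B₂ = 1.21×10⁻⁵ + 5.26×10⁻⁶ = 1.74×10⁻⁵ T.

B ≈ 17.4 μT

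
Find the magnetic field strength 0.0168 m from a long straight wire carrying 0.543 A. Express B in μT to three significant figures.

B ≈ 6.46 μT

For an infinitely long straight wire, B = μ₀I/(2πd).
B = (4π×10⁻⁷ × 0.543) / (2π × 0.0168) = 6.46×10⁻⁶ T.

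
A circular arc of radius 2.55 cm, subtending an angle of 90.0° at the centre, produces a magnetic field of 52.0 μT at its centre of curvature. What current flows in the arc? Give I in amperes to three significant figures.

For a circular arc, B = μ₀Iφ/(4πR) with φ in radians; here φ = 1.571 rad.
So I = 4πRB/(μ₀φ) = 4π × 0.0255 × 5.20×10⁻⁵ / (4π×10⁻⁷ × 1.571) = 8.44 A.

I ≈ 8.44 A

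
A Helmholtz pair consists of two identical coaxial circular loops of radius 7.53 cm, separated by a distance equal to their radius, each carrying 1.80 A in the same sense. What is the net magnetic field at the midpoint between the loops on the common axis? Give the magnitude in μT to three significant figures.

Each loop contributes B = μ₀IR²/[2(R²+z²)^(3/2)] on the axis, with z measured from that loop.
Loop 1 (z = 0.03765 m): B₁ = 1.07×10⁻⁵ T. Loop 2 (z = 0.03765 m): B₂ = 1.07×10⁻⁵ T.
The fields add: B = B₁ + B₂ = 2.15×10⁻⁵ T.

B ≈ 21.5 μT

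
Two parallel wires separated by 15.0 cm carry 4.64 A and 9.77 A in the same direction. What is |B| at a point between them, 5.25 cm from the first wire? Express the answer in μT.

B ≈ 2.36 μT

Each long wire gives B = μ₀I/(2πd). Distances are d₁ = 0.0525 m and d₂ = 0.0975 m.
B₁ = 1.77×10⁻⁵ T, B₂ = 2.00×10⁻⁵ T.
Between parallel currents the two contributions point in opposite directions, so they subtract. B = |B₁ − B₂| = |1.77×10⁻⁵ − 2.00×10⁻⁵| = 2.36×10⁻⁶ T.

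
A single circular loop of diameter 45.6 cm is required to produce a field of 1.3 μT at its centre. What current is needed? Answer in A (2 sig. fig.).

I ≈ 0.47 A

At the centre of a circular loop B = μ₀I/(2R), so I = 2RB/μ₀.
With R = 0.228 m, I = 2 × 0.228 × 1.30×10⁻⁶ / (4π×10⁻⁷) = 0.472 A.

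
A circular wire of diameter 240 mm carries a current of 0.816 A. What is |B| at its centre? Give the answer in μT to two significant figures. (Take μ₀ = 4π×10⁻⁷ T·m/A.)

At the centre of a circular loop the Biot–Savart law gives B = μ₀I/(2R) (so R = 0.12 m).
B = (4π×10⁻⁷ × 0.816) / (2 × 0.12) = 4.27×10⁻⁶ T.

B ≈ 4.3 μT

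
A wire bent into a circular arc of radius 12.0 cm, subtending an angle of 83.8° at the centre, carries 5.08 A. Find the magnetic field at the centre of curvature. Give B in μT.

B ≈ 6.19 μT

The Biot–Savart field of a circular arc at its centre is B = μ₀Iφ/(4πR), with φ = 1.463 rad.
B = (4π×10⁻⁷ × 5.08 × 1.463) / (4π × 0.12) = 6.19×10⁻⁶ T.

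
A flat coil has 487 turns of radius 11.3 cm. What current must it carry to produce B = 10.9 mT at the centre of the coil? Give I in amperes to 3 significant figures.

I ≈ 4.03 A

For an N-turn coil, B = Nμ₀I/(2R) with R = 0.113 m, so I = 2RB/(Nμ₀) = 2 × 0.113 × 1.09×10⁻² / (487 × 4π×10⁻⁷) = 4.03 A.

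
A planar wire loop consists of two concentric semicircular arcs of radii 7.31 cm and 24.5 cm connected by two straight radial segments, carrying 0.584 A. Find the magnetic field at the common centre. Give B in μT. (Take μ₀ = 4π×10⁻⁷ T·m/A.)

B ≈ 1.76 μT

The radial connectors point toward the centre, so dl × r̂ = 0 and they contribute nothing.
Each semicircle gives μ₀I/(4R): inner arc 2.51×10⁻⁶ T, outer arc 7.49×10⁻⁷ T.
The two arcs carry current in opposite angular senses, so their fields oppose: B = |2.51×10⁻⁶ − 7.49×10⁻⁷| = 1.76×10⁻⁶ T.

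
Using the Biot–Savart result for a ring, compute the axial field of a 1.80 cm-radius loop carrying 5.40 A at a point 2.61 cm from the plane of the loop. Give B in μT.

On the axis of a circular loop, B = μ₀IR² / [2(R²+z²)^(3/2)].
R² + z² = (0.018)² + (0.0261)² = 0.001005 m², and (R²+z²)^(3/2) = 3.19×10⁻⁵ m³.
B = (4π×10⁻⁷ × 5.40 × 0.000324) / (2 × 3.19×10⁻⁵) = 3.45×10⁻⁵ T.

B ≈ 34.5 μT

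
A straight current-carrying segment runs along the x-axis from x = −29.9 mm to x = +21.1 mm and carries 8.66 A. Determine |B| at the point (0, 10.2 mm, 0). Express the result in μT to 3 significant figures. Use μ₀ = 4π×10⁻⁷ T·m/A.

B ≈ 157 μT

For a finite straight segment, B = (μ₀I/4πd)(sinθ₁ + sinθ₂), where θ₁, θ₂ are the angles from the perpendicular to each end.
The perpendicular distance is d = 0.0102 m; the end-offsets along the wire are a = 0.0299 m and b = 0.0211 m.
sinθ₁ = 0.0299/√(0.0299²+0.0102²) = 0.9464; sinθ₂ = 0.0211/√(0.0211²+0.0102²) = 0.9003.
B = (4π×10⁻⁷ × 8.66) / (4π × 0.0102) × (0.9464 + 0.9003) = 1.57×10⁻⁴ T.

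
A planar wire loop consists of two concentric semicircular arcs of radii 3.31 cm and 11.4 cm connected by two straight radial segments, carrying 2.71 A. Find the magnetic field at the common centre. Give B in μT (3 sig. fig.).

B ≈ 18.3 μT

The radial connectors point toward the centre, so dl × r̂ = 0 and they contribute nothing.
Each semicircle gives μ₀I/(4R): inner arc 2.57×10⁻⁵ T, outer arc 7.47×10⁻⁶ T.
The two arcs carry current in opposite angular senses, so their fields oppose: B = |2.57×10⁻⁵ − 7.47×10⁻⁶| = 1.83×10⁻⁵ T.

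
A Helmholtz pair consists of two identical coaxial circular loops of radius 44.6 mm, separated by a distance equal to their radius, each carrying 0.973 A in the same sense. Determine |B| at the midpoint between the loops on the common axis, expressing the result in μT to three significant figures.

Each loop contributes B = μ₀IR²/[2(R²+z²)^(3/2)] on the axis, with z measured from that loop.
Loop 1 (z = 0.0223 m): B₁ = 9.81×10⁻⁶ T. Loop 2 (z = 0.0223 m): B₂ = 9.81×10⁻⁶ T.
The fields add: B = B₁ + B₂ = 1.96×10⁻⁵ T.

B ≈ 19.6 μT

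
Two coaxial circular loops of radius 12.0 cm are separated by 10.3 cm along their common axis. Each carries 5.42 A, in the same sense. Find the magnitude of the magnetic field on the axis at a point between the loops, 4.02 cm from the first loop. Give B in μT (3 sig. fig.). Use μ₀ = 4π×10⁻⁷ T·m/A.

B ≈ 43.9 μT

Each loop contributes B = μ₀IR²/[2(R²+z²)^(3/2)] on the axis, with z measured from that loop.
Loop 1 (z = 0.0402 m): B₁ = 2.42×10⁻⁵ T. Loop 2 (z = 0.0628 m): B₂ = 1.97×10⁻⁵ T.
The fields add: B = B₁ + B₂ = 4.39×10⁻⁵ T.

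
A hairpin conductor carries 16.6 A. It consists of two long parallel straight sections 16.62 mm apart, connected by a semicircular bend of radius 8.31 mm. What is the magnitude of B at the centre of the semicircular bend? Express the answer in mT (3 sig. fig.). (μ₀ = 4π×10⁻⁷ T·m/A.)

B ≈ 1.03 mT

The semicircular arc contributes B_arc = μ₀I·π/(4πR) = μ₀I/(4R) = 6.28×10⁻⁴ T.
Each semi-infinite lead is at perpendicular distance R = 0.00831 m from the centre, with the perpendicular foot at its near end, so it contributes μ₀I/(4πR); both point the same way, together 4.00×10⁻⁴ T.
Arc and leads all point the same direction: B = 6.28×10⁻⁴ + 4.00×10⁻⁴ = 1.03×10⁻³ T.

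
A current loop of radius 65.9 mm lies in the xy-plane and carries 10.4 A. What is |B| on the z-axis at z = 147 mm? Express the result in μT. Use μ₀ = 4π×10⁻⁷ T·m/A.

B ≈ 6.79 μT

On the axis of a circular loop, B = μ₀IR² / [2(R²+z²)^(3/2)].
R² + z² = (0.0659)² + (0.147)² = 0.02595 m², and (R²+z²)^(3/2) = 4.18×10⁻³ m³.
B = (4π×10⁻⁷ × 10.4 × 0.004343) / (2 × 4.18×10⁻³) = 6.79×10⁻⁶ T.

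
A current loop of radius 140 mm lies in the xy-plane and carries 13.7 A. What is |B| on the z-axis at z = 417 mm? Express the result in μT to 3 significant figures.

On the axis of a circular loop, B = μ₀IR² / [2(R²+z²)^(3/2)].
R² + z² = (0.14)² + (0.417)² = 0.1935 m², and (R²+z²)^(3/2) = 8.51×10⁻² m³.
B = (4π×10⁻⁷ × 13.7 × 0.0196) / (2 × 8.51×10⁻²) = 1.98×10⁻⁶ T.

B ≈ 1.98 μT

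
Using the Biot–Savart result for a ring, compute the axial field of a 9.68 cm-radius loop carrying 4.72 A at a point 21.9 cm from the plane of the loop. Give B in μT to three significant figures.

On the axis of a circular loop, B = μ₀IR² / [2(R²+z²)^(3/2)].
R² + z² = (0.0968)² + (0.219)² = 0.05733 m², and (R²+z²)^(3/2) = 1.37×10⁻² m³.
B = (4π×10⁻⁷ × 4.72 × 0.00937) / (2 × 1.37×10⁻²) = 2.02×10⁻⁶ T.

B ≈ 2.02 μT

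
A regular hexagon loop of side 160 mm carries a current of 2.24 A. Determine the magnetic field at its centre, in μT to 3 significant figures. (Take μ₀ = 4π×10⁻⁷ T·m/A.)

B ≈ 9.70 μT

Each side is a finite straight segment at perpendicular distance d = a/(2 tan(π/6)) = 0.1386 m from the centre, with end-angles ±π/6.
One side contributes B₁ = (μ₀I/4πd)·2 sin(π/6) = 1.62×10⁻⁶ T.
All 6 sides add in the same direction: B = 6 × 1.62×10⁻⁶ = 9.70×10⁻⁶ T.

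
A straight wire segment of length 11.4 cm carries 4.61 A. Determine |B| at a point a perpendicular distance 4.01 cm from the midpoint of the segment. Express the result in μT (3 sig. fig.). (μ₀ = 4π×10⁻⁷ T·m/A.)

For a finite straight segment, B = (μ₀I/4πd)(sinθ₁ + sinθ₂), where θ₁, θ₂ are the angles from the perpendicular to each end.
The perpendicular from the point meets the wire at its midpoint, so each end is L/2 = 0.057 m away along the wire.
sinθ₁ = 0.057/√(0.057²+0.0401²) = 0.8179; sinθ₂ = 0.057/√(0.057²+0.0401²) = 0.8179.
B = (4π×10⁻⁷ × 4.61) / (4π × 0.0401) × (0.8179 + 0.8179) = 1.88×10⁻⁵ T.

B ≈ 18.8 μT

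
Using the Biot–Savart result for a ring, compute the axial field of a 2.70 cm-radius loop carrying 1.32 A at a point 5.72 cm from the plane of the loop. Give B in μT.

On the axis of a circular loop, B = μ₀IR² / [2(R²+z²)^(3/2)].
R² + z² = (0.027)² + (0.0572)² = 0.004001 m², and (R²+z²)^(3/2) = 2.53×10⁻⁴ m³.
B = (4π×10⁻⁷ × 1.32 × 0.000729) / (2 × 2.53×10⁻⁴) = 2.39×10⁻⁶ T.

B ≈ 2.39 μT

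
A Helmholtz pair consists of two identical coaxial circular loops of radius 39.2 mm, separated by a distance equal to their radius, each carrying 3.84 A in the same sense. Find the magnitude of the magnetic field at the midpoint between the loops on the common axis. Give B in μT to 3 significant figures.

B ≈ 88.1 μT

Each loop contributes B = μ₀IR²/[2(R²+z²)^(3/2)] on the axis, with z measured from that loop.
Loop 1 (z = 0.0196 m): B₁ = 4.40×10⁻⁵ T. Loop 2 (z = 0.0196 m): B₂ = 4.40×10⁻⁵ T.
The fields add: B = B₁ + B₂ = 8.81×10⁻⁵ T.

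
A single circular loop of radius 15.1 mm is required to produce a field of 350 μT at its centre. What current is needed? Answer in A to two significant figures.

At the centre of a circular loop B = μ₀I/(2R), so I = 2RB/μ₀.
With R = 0.0151 m, I = 2 × 0.0151 × 3.50×10⁻⁴ / (4π×10⁻⁷) = 8.41 A.

I ≈ 8.4 A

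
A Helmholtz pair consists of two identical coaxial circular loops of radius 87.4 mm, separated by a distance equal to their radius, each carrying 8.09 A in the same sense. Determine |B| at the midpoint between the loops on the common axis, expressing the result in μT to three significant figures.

Each loop contributes B = μ₀IR²/[2(R²+z²)^(3/2)] on the axis, with z measured from that loop.
Loop 1 (z = 0.0437 m): B₁ = 4.16×10⁻⁵ T. Loop 2 (z = 0.0437 m): B₂ = 4.16×10⁻⁵ T.
The fields add: B = B₁ + B₂ = 8.32×10⁻⁵ T.

B ≈ 83.2 μT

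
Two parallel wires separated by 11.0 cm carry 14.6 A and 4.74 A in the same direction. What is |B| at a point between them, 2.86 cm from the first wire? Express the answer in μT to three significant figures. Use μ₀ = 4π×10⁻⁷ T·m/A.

B ≈ 90.5 μT

Each long wire gives B = μ₀I/(2πd). Distances are d₁ = 0.0286 m and d₂ = 0.0814 m.
B₁ = 1.02×10⁻⁴ T, B₂ = 1.16×10⁻⁵ T.
Between parallel currents the two contributions point in opposite directions, so they subtract. B = |B₁ − B₂| = |1.02×10⁻⁴ − 1.16×10⁻⁵| = 9.05×10⁻⁵ T.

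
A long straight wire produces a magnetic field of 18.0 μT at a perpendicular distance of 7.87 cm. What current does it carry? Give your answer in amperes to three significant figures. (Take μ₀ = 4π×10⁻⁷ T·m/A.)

I ≈ 7.08 A

For a long straight wire B = μ₀I/(2πd), so I = 2πdB/μ₀.
I = 2π × 0.0787 × 1.80×10⁻⁵ / (4π×10⁻⁷) = 7.08 A.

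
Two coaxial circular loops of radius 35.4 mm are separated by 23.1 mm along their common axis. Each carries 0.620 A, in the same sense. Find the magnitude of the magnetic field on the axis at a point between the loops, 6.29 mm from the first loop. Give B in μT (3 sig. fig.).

B ≈ 18.6 μT

Each loop contributes B = μ₀IR²/[2(R²+z²)^(3/2)] on the axis, with z measured from that loop.
Loop 1 (z = 0.00629 m): B₁ = 1.05×10⁻⁵ T. Loop 2 (z = 0.01681 m): B₂ = 8.11×10⁻⁶ T.
The fields add: B = B₁ + B₂ = 1.86×10⁻⁵ T.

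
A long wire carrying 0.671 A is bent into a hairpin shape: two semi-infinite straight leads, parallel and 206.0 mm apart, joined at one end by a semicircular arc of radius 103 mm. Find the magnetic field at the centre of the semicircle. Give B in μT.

B ≈ 3.35 μT

The semicircular arc contributes B_arc = μ₀I·π/(4πR) = μ₀I/(4R) = 2.05×10⁻⁶ T.
Each semi-infinite lead is at perpendicular distance R = 0.103 m from the centre, with the perpendicular foot at its near end, so it contributes μ₀I/(4πR); both point the same way, together 1.30×10⁻⁶ T.
Arc and leads all point the same direction: B = 2.05×10⁻⁶ + 1.30×10⁻⁶ = 3.35×10⁻⁶ T.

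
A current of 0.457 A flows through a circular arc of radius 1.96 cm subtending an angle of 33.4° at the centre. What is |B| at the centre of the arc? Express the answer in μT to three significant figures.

B ≈ 1.36 μT

The Biot–Savart field of a circular arc at its centre is B = μ₀Iφ/(4πR), with φ = 0.5829 rad.
B = (4π×10⁻⁷ × 0.457 × 0.5829) / (4π × 0.0196) = 1.36×10⁻⁶ T.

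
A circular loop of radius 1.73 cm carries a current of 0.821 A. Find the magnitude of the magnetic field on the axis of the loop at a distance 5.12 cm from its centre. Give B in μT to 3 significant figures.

On the axis of a circular loop, B = μ₀IR² / [2(R²+z²)^(3/2)].
R² + z² = (0.0173)² + (0.0512)² = 0.002921 m², and (R²+z²)^(3/2) = 1.58×10⁻⁴ m³.
B = (4π×10⁻⁷ × 0.821 × 0.0002993) / (2 × 1.58×10⁻⁴) = 9.78×10⁻⁷ T.

B ≈ 0.978 μT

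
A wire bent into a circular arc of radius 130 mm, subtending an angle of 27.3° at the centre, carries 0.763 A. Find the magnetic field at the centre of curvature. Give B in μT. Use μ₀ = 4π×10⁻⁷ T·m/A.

B ≈ 0.280 μT

The Biot–Savart field of a circular arc at its centre is B = μ₀Iφ/(4πR), with φ = 0.4765 rad.
B = (4π×10⁻⁷ × 0.763 × 0.4765) / (4π × 0.13) = 2.80×10⁻⁷ T.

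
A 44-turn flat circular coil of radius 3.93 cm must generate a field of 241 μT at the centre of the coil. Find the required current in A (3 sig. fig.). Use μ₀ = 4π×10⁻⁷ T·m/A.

For an N-turn coil, B = Nμ₀I/(2R) with R = 0.0393 m, so I = 2RB/(Nμ₀) = 2 × 0.0393 × 2.41×10⁻⁴ / (44 × 4π×10⁻⁷) = 0.343 A.

I ≈ 0.343 A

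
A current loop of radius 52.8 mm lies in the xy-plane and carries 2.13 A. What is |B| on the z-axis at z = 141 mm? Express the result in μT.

B ≈ 1.09 μT

On the axis of a circular loop, B = μ₀IR² / [2(R²+z²)^(3/2)].
R² + z² = (0.0528)² + (0.141)² = 0.02267 m², and (R²+z²)^(3/2) = 3.41×10⁻³ m³.
B = (4π×10⁻⁷ × 2.13 × 0.002788) / (2 × 3.41×10⁻³) = 1.09×10⁻⁶ T.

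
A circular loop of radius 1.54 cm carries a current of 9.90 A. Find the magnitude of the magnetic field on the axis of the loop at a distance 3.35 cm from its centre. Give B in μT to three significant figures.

On the axis of a circular loop, B = μ₀IR² / [2(R²+z²)^(3/2)].
R² + z² = (0.0154)² + (0.0335)² = 0.001359 m², and (R²+z²)^(3/2) = 5.01×10⁻⁵ m³.
B = (4π×10⁻⁷ × 9.90 × 0.0002372) / (2 × 5.01×10⁻⁵) = 2.94×10⁻⁵ T.

B ≈ 29.4 μT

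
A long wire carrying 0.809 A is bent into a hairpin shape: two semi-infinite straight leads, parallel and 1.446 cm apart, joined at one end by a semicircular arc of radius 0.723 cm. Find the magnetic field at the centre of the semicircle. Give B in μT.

B ≈ 57.5 μT

The semicircular arc contributes B_arc = μ₀I·π/(4πR) = μ₀I/(4R) = 3.52×10⁻⁵ T.
Each semi-infinite lead is at perpendicular distance R = 0.00723 m from the centre, with the perpendicular foot at its near end, so it contributes μ₀I/(4πR); both point the same way, together 2.24×10⁻⁵ T.
Arc and leads all point the same direction: B = 3.52×10⁻⁵ + 2.24×10⁻⁵ = 5.75×10⁻⁵ T.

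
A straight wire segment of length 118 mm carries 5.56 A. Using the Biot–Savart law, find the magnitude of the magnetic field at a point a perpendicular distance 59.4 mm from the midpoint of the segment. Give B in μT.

For a finite straight segment, B = (μ₀I/4πd)(sinθ₁ + sinθ₂), where θ₁, θ₂ are the angles from the perpendicular to each end.
The perpendicular from the point meets the wire at its midpoint, so each end is L/2 = 0.059 m away along the wire.
sinθ₁ = 0.059/√(0.059²+0.0594²) = 0.7047; sinθ₂ = 0.059/√(0.059²+0.0594²) = 0.7047.
B = (4π×10⁻⁷ × 5.56) / (4π × 0.0594) × (0.7047 + 0.7047) = 1.32×10⁻⁵ T.

B ≈ 13.2 μT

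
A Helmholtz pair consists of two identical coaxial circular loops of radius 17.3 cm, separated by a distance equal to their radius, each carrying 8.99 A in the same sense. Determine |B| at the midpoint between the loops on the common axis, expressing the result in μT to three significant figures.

Each loop contributes B = μ₀IR²/[2(R²+z²)^(3/2)] on the axis, with z measured from that loop.
Loop 1 (z = 0.0865 m): B₁ = 2.34×10⁻⁵ T. Loop 2 (z = 0.0865 m): B₂ = 2.34×10⁻⁵ T.
The fields add: B = B₁ + B₂ = 4.67×10⁻⁵ T.

B ≈ 46.7 μT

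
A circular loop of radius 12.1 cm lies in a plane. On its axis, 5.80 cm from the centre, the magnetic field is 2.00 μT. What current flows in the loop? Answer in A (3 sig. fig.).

On the axis of a loop, B = μ₀IR²/[2(R²+z²)^(3/2)], so I = 2B(R²+z²)^(3/2)/(μ₀R²).
R² + z² = 0.01464 + 0.003364 = 0.01801 m²; raised to 3/2 gives 2.42×10⁻³ m³.
I = 2 × 2.00×10⁻⁶ × 2.42×10⁻³ / (1.26×10⁻⁶ × 0.01464) = 0.525 A.

I ≈ 0.525 A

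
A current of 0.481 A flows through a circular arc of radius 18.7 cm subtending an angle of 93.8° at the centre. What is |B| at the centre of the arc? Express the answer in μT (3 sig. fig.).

B ≈ 0.421 μT

The Biot–Savart field of a circular arc at its centre is B = μ₀Iφ/(4πR), with φ = 1.637 rad.
B = (4π×10⁻⁷ × 0.481 × 1.637) / (4π × 0.187) = 4.21×10⁻⁷ T.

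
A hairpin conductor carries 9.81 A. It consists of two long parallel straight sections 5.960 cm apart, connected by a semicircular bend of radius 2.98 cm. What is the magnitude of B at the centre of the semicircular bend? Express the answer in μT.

B ≈ 169 μT

The semicircular arc contributes B_arc = μ₀I·π/(4πR) = μ₀I/(4R) = 1.03×10⁻⁴ T.
Each semi-infinite lead is at perpendicular distance R = 0.0298 m from the centre, with the perpendicular foot at its near end, so it contributes μ₀I/(4πR); both point the same way, together 6.58×10⁻⁵ T.
Arc and leads all point the same direction: B = 1.03×10⁻⁴ + 6.58×10⁻⁵ = 1.69×10⁻⁴ T.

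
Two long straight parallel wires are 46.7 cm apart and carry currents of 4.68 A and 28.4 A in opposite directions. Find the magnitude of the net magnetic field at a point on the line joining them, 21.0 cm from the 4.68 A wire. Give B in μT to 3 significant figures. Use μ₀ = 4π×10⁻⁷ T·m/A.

B ≈ 26.6 μT

Each long wire gives B = μ₀I/(2πd). Distances are d₁ = 0.21 m and d₂ = 0.257 m.
B₁ = 4.46×10⁻⁶ T, B₂ = 2.21×10⁻⁵ T.
Between antiparallel currents both contributions point the same way, so they add. B = B₁ + B₂ = 4.46×10⁻⁶ + 2.21×10⁻⁵ = 2.66×10⁻⁵ T.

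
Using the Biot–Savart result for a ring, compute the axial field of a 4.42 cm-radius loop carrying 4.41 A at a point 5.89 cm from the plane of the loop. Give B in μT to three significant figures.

On the axis of a circular loop, B = μ₀IR² / [2(R²+z²)^(3/2)].
R² + z² = (0.0442)² + (0.0589)² = 0.005423 m², and (R²+z²)^(3/2) = 3.99×10⁻⁴ m³.
B = (4π×10⁻⁷ × 4.41 × 0.001954) / (2 × 3.99×10⁻⁴) = 1.36×10⁻⁵ T.

B ≈ 13.6 μT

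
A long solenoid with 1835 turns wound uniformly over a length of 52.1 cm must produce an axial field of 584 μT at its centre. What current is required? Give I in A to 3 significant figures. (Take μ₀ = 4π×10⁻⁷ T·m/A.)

I ≈ 0.132 A

Inside a long solenoid B = μ₀nI with n = 3522 m⁻¹, so I = B/(μ₀n).
I = 5.84×10⁻⁴ / (4π×10⁻⁷ × 3522) = 0.132 A.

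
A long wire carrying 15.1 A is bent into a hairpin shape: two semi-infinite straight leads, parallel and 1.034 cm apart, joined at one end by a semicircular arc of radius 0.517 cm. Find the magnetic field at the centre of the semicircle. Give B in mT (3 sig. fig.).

B ≈ 1.50 mT

The semicircular arc contributes B_arc = μ₀I·π/(4πR) = μ₀I/(4R) = 9.18×10⁻⁴ T.
Each semi-infinite lead is at perpendicular distance R = 0.00517 m from the centre, with the perpendicular foot at its near end, so it contributes μ₀I/(4πR); both point the same way, together 5.84×10⁻⁴ T.
Arc and leads all point the same direction: B = 9.18×10⁻⁴ + 5.84×10⁻⁴ = 1.50×10⁻³ T.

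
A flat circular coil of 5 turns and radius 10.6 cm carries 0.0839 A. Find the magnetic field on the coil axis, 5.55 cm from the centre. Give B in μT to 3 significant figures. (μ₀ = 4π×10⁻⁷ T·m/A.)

B ≈ 1.73 μT

For an N-turn flat coil, B = Nμ₀IR²/[2(R²+z²)^(3/2)] with R = 0.106 m, z = 0.0555 m.
B = 5 × 3.46×10⁻⁷ T = 1.73×10⁻⁶ T.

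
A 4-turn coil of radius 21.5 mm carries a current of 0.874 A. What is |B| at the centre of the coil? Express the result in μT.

B ≈ 102 μT

For an N-turn flat coil, B = Nμ₀I/(2R) with R = 0.0215 m.
B = 4 × 2.55×10⁻⁵ T = 1.02×10⁻⁴ T.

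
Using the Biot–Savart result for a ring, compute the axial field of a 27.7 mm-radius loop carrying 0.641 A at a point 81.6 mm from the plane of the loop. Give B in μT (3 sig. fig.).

On the axis of a circular loop, B = μ₀IR² / [2(R²+z²)^(3/2)].
R² + z² = (0.0277)² + (0.0816)² = 0.007426 m², and (R²+z²)^(3/2) = 6.40×10⁻⁴ m³.
B = (4π×10⁻⁷ × 0.641 × 0.0007673) / (2 × 6.40×10⁻⁴) = 4.83×10⁻⁷ T.

B ≈ 0.483 μT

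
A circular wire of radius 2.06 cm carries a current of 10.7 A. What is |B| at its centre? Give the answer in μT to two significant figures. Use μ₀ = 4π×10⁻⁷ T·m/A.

At the centre of a circular loop the Biot–Savart law gives B = μ₀I/(2R).
B = (4π×10⁻⁷ × 10.7) / (2 × 0.0206) = 3.26×10⁻⁴ T.

B ≈ 330 μT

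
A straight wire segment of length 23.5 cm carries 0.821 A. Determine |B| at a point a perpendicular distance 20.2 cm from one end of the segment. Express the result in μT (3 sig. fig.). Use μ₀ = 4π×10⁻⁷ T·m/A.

For a finite straight segment, B = (μ₀I/4πd)(sinθ₁ + sinθ₂), where θ₁, θ₂ are the angles from the perpendicular to each end.
The perpendicular foot is at one end, so the two end-offsets along the wire are 0 and L = 0.235 m.
sinθ₁ = 0/√(0²+0.202²) = 0.0000; sinθ₂ = 0.235/√(0.235²+0.202²) = 0.7583.
B = (4π×10⁻⁷ × 0.821) / (4π × 0.202) × (0.0000 + 0.7583) = 3.08×10⁻⁷ T.

B ≈ 0.308 μT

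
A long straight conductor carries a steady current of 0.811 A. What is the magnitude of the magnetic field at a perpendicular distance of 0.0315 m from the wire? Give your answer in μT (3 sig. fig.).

For an infinitely long straight wire, B = μ₀I/(2πd).
B = (4π×10⁻⁷ × 0.811) / (2π × 0.0315) = 5.15×10⁻⁶ T.

B ≈ 5.15 μT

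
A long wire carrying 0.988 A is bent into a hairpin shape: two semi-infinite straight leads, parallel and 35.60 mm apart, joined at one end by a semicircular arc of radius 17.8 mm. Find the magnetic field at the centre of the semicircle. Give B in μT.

B ≈ 28.5 μT

The semicircular arc contributes B_arc = μ₀I·π/(4πR) = μ₀I/(4R) = 1.74×10⁻⁵ T.
Each semi-infinite lead is at perpendicular distance R = 0.0178 m from the centre, with the perpendicular foot at its near end, so it contributes μ₀I/(4πR); both point the same way, together 1.11×10⁻⁵ T.
Arc and leads all point the same direction: B = 1.74×10⁻⁵ + 1.11×10⁻⁵ = 2.85×10⁻⁵ T.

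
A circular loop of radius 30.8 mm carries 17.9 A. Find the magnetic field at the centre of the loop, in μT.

At the centre of a circular loop the Biot–Savart law gives B = μ₀I/(2R).
B = (4π×10⁻⁷ × 17.9) / (2 × 0.0308) = 3.65×10⁻⁴ T.

B ≈ 365 μT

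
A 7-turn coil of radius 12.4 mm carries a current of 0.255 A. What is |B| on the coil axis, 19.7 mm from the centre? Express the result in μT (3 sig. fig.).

B ≈ 13.7 μT

For an N-turn flat coil, B = Nμ₀IR²/[2(R²+z²)^(3/2)] with R = 0.0124 m, z = 0.0197 m.
B = 7 × 1.95×10⁻⁶ T = 1.37×10⁻⁵ T.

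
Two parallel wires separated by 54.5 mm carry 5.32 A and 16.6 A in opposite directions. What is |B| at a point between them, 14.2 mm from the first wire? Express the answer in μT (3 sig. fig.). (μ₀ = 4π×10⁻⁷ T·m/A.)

B ≈ 157 μT

Each long wire gives B = μ₀I/(2πd). Distances are d₁ = 0.0142 m and d₂ = 0.0403 m.
B₁ = 7.49×10⁻⁵ T, B₂ = 8.24×10⁻⁵ T.
Between antiparallel currents both contributions point the same way, so they add. B = B₁ + B₂ = 7.49×10⁻⁵ + 8.24×10⁻⁵ = 1.57×10⁻⁴ T.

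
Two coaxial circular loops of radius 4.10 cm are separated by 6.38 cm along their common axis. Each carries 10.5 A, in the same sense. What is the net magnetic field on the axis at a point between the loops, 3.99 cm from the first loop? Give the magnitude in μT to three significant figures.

B ≈ 163 μT

Each loop contributes B = μ₀IR²/[2(R²+z²)^(3/2)] on the axis, with z measured from that loop.
Loop 1 (z = 0.0399 m): B₁ = 5.92×10⁻⁵ T. Loop 2 (z = 0.0239 m): B₂ = 1.04×10⁻⁴ T.
The fields add: B = B₁ + B₂ = 1.63×10⁻⁴ T.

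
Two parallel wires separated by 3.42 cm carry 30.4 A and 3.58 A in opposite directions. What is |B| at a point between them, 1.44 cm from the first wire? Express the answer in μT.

B ≈ 458 μT

Each long wire gives B = μ₀I/(2πd). Distances are d₁ = 0.0144 m and d₂ = 0.0198 m.
B₁ = 4.22×10⁻⁴ T, B₂ = 3.62×10⁻⁵ T.
Between antiparallel currents both contributions point the same way, so they add. B = B₁ + B₂ = 4.22×10⁻⁴ + 3.62×10⁻⁵ = 4.58×10⁻⁴ T.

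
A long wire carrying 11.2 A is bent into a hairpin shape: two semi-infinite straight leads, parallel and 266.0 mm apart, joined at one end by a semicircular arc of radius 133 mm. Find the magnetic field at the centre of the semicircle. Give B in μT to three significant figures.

The semicircular arc contributes B_arc = μ₀I·π/(4πR) = μ₀I/(4R) = 2.65×10⁻⁵ T.
Each semi-infinite lead is at perpendicular distance R = 0.133 m from the centre, with the perpendicular foot at its near end, so it contributes μ₀I/(4πR); both point the same way, together 1.68×10⁻⁵ T.
Arc and leads all point the same direction: B = 2.65×10⁻⁵ + 1.68×10⁻⁵ = 4.33×10⁻⁵ T.

B ≈ 43.3 μT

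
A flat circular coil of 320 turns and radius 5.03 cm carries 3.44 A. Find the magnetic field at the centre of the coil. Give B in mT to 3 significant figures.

For an N-turn flat coil, B = Nμ₀I/(2R) with R = 0.0503 m.
B = 320 × 4.30×10⁻⁵ T = 1.38×10⁻² T.

B ≈ 13.8 mT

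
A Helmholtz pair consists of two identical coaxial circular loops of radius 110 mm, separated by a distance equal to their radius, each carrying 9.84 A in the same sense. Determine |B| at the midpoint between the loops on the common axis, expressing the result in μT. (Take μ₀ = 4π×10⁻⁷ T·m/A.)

B ≈ 80.4 μT

Each loop contributes B = μ₀IR²/[2(R²+z²)^(3/2)] on the axis, with z measured from that loop.
Loop 1 (z = 0.055 m): B₁ = 4.02×10⁻⁵ T. Loop 2 (z = 0.055 m): B₂ = 4.02×10⁻⁵ T.
The fields add: B = B₁ + B₂ = 8.04×10⁻⁵ T.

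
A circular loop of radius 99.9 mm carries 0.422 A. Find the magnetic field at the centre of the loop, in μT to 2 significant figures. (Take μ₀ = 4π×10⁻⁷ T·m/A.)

At the centre of a circular loop the Biot–Savart law gives B = μ₀I/(2R).
B = (4π×10⁻⁷ × 0.422) / (2 × 0.0999) = 2.65×10⁻⁶ T.

B ≈ 2.7 μT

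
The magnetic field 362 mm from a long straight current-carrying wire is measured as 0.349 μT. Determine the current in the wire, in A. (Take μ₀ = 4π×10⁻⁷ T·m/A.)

I ≈ 0.632 A

For a long straight wire B = μ₀I/(2πd), so I = 2πdB/μ₀.
I = 2π × 0.362 × 3.49×10⁻⁷ / (4π×10⁻⁷) = 0.632 A.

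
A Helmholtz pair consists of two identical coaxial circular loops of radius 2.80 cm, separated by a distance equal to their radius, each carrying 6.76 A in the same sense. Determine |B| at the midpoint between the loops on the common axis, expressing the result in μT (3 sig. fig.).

B ≈ 217 μT

Each loop contributes B = μ₀IR²/[2(R²+z²)^(3/2)] on the axis, with z measured from that loop.
Loop 1 (z = 0.014 m): B₁ = 1.09×10⁻⁴ T. Loop 2 (z = 0.014 m): B₂ = 1.09×10⁻⁴ T.
The fields add: B = B₁ + B₂ = 2.17×10⁻⁴ T.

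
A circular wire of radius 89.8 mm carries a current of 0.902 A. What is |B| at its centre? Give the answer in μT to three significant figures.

B ≈ 6.31 μT

At the centre of a circular loop the Biot–Savart law gives B = μ₀I/(2R).
B = (4π×10⁻⁷ × 0.902) / (2 × 0.0898) = 6.31×10⁻⁶ T.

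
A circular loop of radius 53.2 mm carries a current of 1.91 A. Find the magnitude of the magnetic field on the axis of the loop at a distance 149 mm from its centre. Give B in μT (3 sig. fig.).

On the axis of a circular loop, B = μ₀IR² / [2(R²+z²)^(3/2)].
R² + z² = (0.0532)² + (0.149)² = 0.02503 m², and (R²+z²)^(3/2) = 3.96×10⁻³ m³.
B = (4π×10⁻⁷ × 1.91 × 0.00283) / (2 × 3.96×10⁻³) = 8.58×10⁻⁷ T.

B ≈ 0.858 μT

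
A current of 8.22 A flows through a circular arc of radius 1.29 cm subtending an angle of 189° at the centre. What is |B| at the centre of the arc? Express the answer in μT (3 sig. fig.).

B ≈ 210 μT

The Biot–Savart field of a circular arc at its centre is B = μ₀Iφ/(4πR), with φ = 3.299 rad.
B = (4π×10⁻⁷ × 8.22 × 3.299) / (4π × 0.0129) = 2.10×10⁻⁴ T.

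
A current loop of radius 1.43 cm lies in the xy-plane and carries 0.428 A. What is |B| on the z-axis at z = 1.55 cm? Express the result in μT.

On the axis of a circular loop, B = μ₀IR² / [2(R²+z²)^(3/2)].
R² + z² = (0.0143)² + (0.0155)² = 0.0004447 m², and (R²+z²)^(3/2) = 9.38×10⁻⁶ m³.
B = (4π×10⁻⁷ × 0.428 × 0.0002045) / (2 × 9.38×10⁻⁶) = 5.86×10⁻⁶ T.

B ≈ 5.86 μT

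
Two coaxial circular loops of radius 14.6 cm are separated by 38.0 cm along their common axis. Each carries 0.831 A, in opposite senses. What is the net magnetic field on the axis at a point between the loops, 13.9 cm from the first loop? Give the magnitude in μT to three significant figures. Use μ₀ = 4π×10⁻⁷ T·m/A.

B ≈ 0.861 μT

Each loop contributes B = μ₀IR²/[2(R²+z²)^(3/2)] on the axis, with z measured from that loop.
Loop 1 (z = 0.139 m): B₁ = 1.36×10⁻⁶ T. Loop 2 (z = 0.241 m): B₂ = 4.97×10⁻⁷ T.
The fields oppose: B = |B₁ − B₂| = 8.61×10⁻⁷ T.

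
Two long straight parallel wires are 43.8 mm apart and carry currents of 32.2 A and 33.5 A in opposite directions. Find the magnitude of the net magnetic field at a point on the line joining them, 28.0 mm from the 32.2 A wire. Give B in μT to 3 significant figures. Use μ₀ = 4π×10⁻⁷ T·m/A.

B ≈ 654 μT

Each long wire gives B = μ₀I/(2πd). Distances are d₁ = 0.028 m and d₂ = 0.0158 m.
B₁ = 2.30×10⁻⁴ T, B₂ = 4.24×10⁻⁴ T.
Between antiparallel currents both contributions point the same way, so they add. B = B₁ + B₂ = 2.30×10⁻⁴ + 4.24×10⁻⁴ = 6.54×10⁻⁴ T.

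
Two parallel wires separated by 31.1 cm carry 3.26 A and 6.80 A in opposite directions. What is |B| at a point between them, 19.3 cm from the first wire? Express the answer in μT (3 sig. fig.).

B ≈ 14.9 μT

Each long wire gives B = μ₀I/(2πd). Distances are d₁ = 0.193 m and d₂ = 0.118 m.
B₁ = 3.38×10⁻⁶ T, B₂ = 1.15×10⁻⁵ T.
Between antiparallel currents both contributions point the same way, so they add. B = B₁ + B₂ = 3.38×10⁻⁶ + 1.15×10⁻⁵ = 1.49×10⁻⁵ T.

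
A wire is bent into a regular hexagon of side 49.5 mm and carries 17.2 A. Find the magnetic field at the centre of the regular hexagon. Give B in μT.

Each side is a finite straight segment at perpendicular distance d = a/(2 tan(π/6)) = 0.04287 m from the centre, with end-angles ±π/6.
One side contributes B₁ = (μ₀I/4πd)·2 sin(π/6) = 4.01×10⁻⁵ T.
All 6 sides add in the same direction: B = 6 × 4.01×10⁻⁵ = 2.41×10⁻⁴ T.

B ≈ 241 μT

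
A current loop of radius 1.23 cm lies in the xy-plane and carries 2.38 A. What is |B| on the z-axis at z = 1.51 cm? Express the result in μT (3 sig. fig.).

On the axis of a circular loop, B = μ₀IR² / [2(R²+z²)^(3/2)].
R² + z² = (0.0123)² + (0.0151)² = 0.0003793 m², and (R²+z²)^(3/2) = 7.39×10⁻⁶ m³.
B = (4π×10⁻⁷ × 2.38 × 0.0001513) / (2 × 7.39×10⁻⁶) = 3.06×10⁻⁵ T.

B ≈ 30.6 μT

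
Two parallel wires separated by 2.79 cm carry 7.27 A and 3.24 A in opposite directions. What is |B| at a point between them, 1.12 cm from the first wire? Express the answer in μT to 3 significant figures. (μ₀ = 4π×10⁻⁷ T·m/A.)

Each long wire gives B = μ₀I/(2πd). Distances are d₁ = 0.0112 m and d₂ = 0.0167 m.
B₁ = 1.30×10⁻⁴ T, B₂ = 3.88×10⁻⁵ T.
Between antiparallel currents both contributions point the same way, so they add. B = B₁ + B₂ = 1.30×10⁻⁴ + 3.88×10⁻⁵ = 1.69×10⁻⁴ T.

B ≈ 169 μT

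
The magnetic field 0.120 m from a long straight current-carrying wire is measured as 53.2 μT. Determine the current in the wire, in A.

I ≈ 31.9 A

For a long straight wire B = μ₀I/(2πd), so I = 2πdB/μ₀.
I = 2π × 0.12 × 5.32×10⁻⁵ / (4π×10⁻⁷) = 31.9 A.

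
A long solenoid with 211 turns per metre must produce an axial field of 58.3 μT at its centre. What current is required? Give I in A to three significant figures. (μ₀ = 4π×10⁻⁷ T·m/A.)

I ≈ 0.220 A

Inside a long solenoid B = μ₀nI with n = 211 m⁻¹, so I = B/(μ₀n).
I = 5.83×10⁻⁵ / (4π×10⁻⁷ × 211) = 0.220 A.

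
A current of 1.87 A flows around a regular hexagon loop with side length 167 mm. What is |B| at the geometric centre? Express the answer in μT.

Each side is a finite straight segment at perpendicular distance d = a/(2 tan(π/6)) = 0.1446 m from the centre, with end-angles ±π/6.
One side contributes B₁ = (μ₀I/4πd)·2 sin(π/6) = 1.29×10⁻⁶ T.
All 6 sides add in the same direction: B = 6 × 1.29×10⁻⁶ = 7.76×10⁻⁶ T.

B ≈ 7.76 μT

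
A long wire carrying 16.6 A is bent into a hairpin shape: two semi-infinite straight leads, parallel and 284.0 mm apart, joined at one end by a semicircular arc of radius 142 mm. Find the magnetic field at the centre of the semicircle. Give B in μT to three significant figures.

B ≈ 60.1 μT

The semicircular arc contributes B_arc = μ₀I·π/(4πR) = μ₀I/(4R) = 3.67×10⁻⁵ T.
Each semi-infinite lead is at perpendicular distance R = 0.142 m from the centre, with the perpendicular foot at its near end, so it contributes μ₀I/(4πR); both point the same way, together 2.34×10⁻⁵ T.
Arc and leads all point the same direction: B = 3.67×10⁻⁵ + 2.34×10⁻⁵ = 6.01×10⁻⁵ T.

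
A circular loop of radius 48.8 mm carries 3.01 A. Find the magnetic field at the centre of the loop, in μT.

B ≈ 38.8 μT

At the centre of a circular loop the Biot–Savart law gives B = μ₀I/(2R).
B = (4π×10⁻⁷ × 3.01) / (2 × 0.0488) = 3.88×10⁻⁵ T.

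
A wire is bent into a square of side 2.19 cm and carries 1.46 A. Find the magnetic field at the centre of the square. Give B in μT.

Each side is a finite straight segment at perpendicular distance d = a/(2 tan(π/4)) = 0.01095 m from the centre, with end-angles ±π/4.
One side contributes B₁ = (μ₀I/4πd)·2 sin(π/4) = 1.89×10⁻⁵ T.
All 4 sides add in the same direction: B = 4 × 1.89×10⁻⁵ = 7.54×10⁻⁵ T.

B ≈ 75.4 μT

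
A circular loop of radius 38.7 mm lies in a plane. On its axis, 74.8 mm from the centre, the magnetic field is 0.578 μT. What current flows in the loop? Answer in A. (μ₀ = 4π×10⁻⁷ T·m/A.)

I ≈ 0.367 A

On the axis of a loop, B = μ₀IR²/[2(R²+z²)^(3/2)], so I = 2B(R²+z²)^(3/2)/(μ₀R²).
R² + z² = 0.001498 + 0.005595 = 0.007093 m²; raised to 3/2 gives 5.97×10⁻⁴ m³.
I = 2 × 5.78×10⁻⁷ × 5.97×10⁻⁴ / (1.26×10⁻⁶ × 0.001498) = 0.367 A.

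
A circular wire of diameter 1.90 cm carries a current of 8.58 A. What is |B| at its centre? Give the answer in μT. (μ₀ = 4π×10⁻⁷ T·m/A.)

B ≈ 567 μT

At the centre of a circular loop the Biot–Savart law gives B = μ₀I/(2R) (so R = 0.0095 m).
B = (4π×10⁻⁷ × 8.58) / (2 × 0.0095) = 5.67×10⁻⁴ T.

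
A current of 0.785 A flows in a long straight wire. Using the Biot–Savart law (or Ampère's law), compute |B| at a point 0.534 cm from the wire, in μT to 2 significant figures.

B ≈ 29 μT

For an infinitely long straight wire, B = μ₀I/(2πd).
B = (4π×10⁻⁷ × 0.785) / (2π × 0.00534) = 2.94×10⁻⁵ T.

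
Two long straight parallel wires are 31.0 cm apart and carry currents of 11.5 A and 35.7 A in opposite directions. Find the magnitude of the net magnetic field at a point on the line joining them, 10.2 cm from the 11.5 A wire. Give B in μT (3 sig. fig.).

Each long wire gives B = μ₀I/(2πd). Distances are d₁ = 0.102 m and d₂ = 0.208 m.
B₁ = 2.25×10⁻⁵ T, B₂ = 3.43×10⁻⁵ T.
Between antiparallel currents both contributions point the same way, so they add. B = B₁ + B₂ = 2.25×10⁻⁵ + 3.43×10⁻⁵ = 5.69×10⁻⁵ T.

B ≈ 56.9 μT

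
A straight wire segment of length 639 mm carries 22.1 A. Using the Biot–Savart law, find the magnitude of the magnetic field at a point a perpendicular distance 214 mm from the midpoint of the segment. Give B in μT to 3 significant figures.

For a finite straight segment, B = (μ₀I/4πd)(sinθ₁ + sinθ₂), where θ₁, θ₂ are the angles from the perpendicular to each end.
The perpendicular from the point meets the wire at its midpoint, so each end is L/2 = 0.3195 m away along the wire.
sinθ₁ = 0.3195/√(0.3195²+0.214²) = 0.8308; sinθ₂ = 0.3195/√(0.3195²+0.214²) = 0.8308.
B = (4π×10⁻⁷ × 22.1) / (4π × 0.214) × (0.8308 + 0.8308) = 1.72×10⁻⁵ T.

B ≈ 17.2 μT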